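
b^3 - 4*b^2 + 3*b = b*(b - 3)*(b - 1)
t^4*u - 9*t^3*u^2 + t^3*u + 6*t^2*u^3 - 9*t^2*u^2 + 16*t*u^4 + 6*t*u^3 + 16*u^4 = (t - 8*u)*(t - 2*u)*(t + u)*(t*u + u)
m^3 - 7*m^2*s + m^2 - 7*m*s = m*(m + 1)*(m - 7*s)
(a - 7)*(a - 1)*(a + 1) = a^3 - 7*a^2 - a + 7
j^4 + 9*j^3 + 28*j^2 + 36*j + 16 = (j + 1)*(j + 2)^2*(j + 4)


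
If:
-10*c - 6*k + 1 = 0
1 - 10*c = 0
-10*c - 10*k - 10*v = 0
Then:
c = 1/10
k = 0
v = -1/10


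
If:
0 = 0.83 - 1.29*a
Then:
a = 0.64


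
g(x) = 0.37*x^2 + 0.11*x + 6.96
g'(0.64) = 0.58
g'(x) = 0.74*x + 0.11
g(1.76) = 8.30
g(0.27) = 7.02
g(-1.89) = 8.07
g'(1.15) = 0.96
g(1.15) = 7.58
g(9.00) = 37.92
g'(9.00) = 6.77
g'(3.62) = 2.79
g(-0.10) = 6.95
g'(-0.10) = 0.04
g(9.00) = 37.92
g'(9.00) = 6.77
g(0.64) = 7.18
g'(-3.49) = -2.47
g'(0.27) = 0.31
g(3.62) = 12.21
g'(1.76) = 1.41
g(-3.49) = 11.08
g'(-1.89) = -1.29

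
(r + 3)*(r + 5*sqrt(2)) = r^2 + 3*r + 5*sqrt(2)*r + 15*sqrt(2)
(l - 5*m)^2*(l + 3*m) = l^3 - 7*l^2*m - 5*l*m^2 + 75*m^3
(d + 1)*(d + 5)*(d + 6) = d^3 + 12*d^2 + 41*d + 30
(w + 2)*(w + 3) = w^2 + 5*w + 6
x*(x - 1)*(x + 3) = x^3 + 2*x^2 - 3*x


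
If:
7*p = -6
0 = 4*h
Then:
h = 0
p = -6/7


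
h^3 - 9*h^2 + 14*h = h*(h - 7)*(h - 2)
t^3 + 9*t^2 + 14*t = t*(t + 2)*(t + 7)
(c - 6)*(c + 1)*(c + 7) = c^3 + 2*c^2 - 41*c - 42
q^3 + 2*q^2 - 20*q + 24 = (q - 2)^2*(q + 6)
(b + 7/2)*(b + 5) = b^2 + 17*b/2 + 35/2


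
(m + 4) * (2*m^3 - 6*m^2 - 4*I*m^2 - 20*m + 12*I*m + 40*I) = 2*m^4 + 2*m^3 - 4*I*m^3 - 44*m^2 - 4*I*m^2 - 80*m + 88*I*m + 160*I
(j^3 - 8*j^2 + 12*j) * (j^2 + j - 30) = j^5 - 7*j^4 - 26*j^3 + 252*j^2 - 360*j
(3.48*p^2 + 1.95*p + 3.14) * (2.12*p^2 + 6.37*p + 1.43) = 7.3776*p^4 + 26.3016*p^3 + 24.0547*p^2 + 22.7903*p + 4.4902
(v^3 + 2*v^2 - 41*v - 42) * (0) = 0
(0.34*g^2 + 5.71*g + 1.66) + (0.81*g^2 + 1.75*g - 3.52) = 1.15*g^2 + 7.46*g - 1.86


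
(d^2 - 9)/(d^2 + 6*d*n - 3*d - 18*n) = (d + 3)/(d + 6*n)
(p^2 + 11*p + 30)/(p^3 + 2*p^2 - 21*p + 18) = (p + 5)/(p^2 - 4*p + 3)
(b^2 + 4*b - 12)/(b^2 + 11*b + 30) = (b - 2)/(b + 5)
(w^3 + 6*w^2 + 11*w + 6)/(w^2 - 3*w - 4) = (w^2 + 5*w + 6)/(w - 4)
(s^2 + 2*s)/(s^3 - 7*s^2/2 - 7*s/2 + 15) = 2*s/(2*s^2 - 11*s + 15)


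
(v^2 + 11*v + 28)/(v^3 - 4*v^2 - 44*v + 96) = (v^2 + 11*v + 28)/(v^3 - 4*v^2 - 44*v + 96)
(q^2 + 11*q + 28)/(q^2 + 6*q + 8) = (q + 7)/(q + 2)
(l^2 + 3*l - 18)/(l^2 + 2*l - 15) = (l + 6)/(l + 5)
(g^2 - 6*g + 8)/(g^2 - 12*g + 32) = (g - 2)/(g - 8)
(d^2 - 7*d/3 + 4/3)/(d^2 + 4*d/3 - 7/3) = (3*d - 4)/(3*d + 7)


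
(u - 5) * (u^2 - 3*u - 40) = u^3 - 8*u^2 - 25*u + 200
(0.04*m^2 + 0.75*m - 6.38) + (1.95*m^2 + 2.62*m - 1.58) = 1.99*m^2 + 3.37*m - 7.96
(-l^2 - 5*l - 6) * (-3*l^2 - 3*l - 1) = 3*l^4 + 18*l^3 + 34*l^2 + 23*l + 6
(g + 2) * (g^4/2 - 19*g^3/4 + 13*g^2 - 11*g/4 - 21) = g^5/2 - 15*g^4/4 + 7*g^3/2 + 93*g^2/4 - 53*g/2 - 42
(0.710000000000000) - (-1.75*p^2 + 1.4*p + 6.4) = 1.75*p^2 - 1.4*p - 5.69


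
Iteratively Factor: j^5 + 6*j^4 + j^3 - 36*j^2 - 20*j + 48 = (j - 1)*(j^4 + 7*j^3 + 8*j^2 - 28*j - 48) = (j - 1)*(j + 2)*(j^3 + 5*j^2 - 2*j - 24) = (j - 1)*(j + 2)*(j + 4)*(j^2 + j - 6) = (j - 2)*(j - 1)*(j + 2)*(j + 4)*(j + 3)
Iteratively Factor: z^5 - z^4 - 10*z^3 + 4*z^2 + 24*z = (z - 2)*(z^4 + z^3 - 8*z^2 - 12*z) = (z - 2)*(z + 2)*(z^3 - z^2 - 6*z) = (z - 3)*(z - 2)*(z + 2)*(z^2 + 2*z) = (z - 3)*(z - 2)*(z + 2)^2*(z)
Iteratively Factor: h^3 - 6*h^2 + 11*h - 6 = (h - 1)*(h^2 - 5*h + 6) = (h - 3)*(h - 1)*(h - 2)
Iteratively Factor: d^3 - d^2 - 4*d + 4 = (d - 1)*(d^2 - 4) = (d - 1)*(d + 2)*(d - 2)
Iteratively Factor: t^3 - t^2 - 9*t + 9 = (t - 1)*(t^2 - 9) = (t - 3)*(t - 1)*(t + 3)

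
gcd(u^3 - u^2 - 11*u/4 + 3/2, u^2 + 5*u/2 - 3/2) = u - 1/2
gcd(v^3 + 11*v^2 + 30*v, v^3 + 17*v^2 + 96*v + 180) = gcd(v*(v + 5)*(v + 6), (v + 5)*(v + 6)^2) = v^2 + 11*v + 30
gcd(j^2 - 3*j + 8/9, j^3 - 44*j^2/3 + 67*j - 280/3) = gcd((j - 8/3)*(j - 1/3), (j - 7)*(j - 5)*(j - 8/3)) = j - 8/3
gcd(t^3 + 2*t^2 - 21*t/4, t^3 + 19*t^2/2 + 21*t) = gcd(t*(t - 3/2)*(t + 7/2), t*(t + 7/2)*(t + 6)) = t^2 + 7*t/2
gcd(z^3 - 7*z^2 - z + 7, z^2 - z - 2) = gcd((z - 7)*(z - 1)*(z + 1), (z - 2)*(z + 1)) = z + 1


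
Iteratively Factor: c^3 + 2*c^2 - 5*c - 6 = (c - 2)*(c^2 + 4*c + 3) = (c - 2)*(c + 3)*(c + 1)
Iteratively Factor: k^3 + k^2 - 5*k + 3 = (k - 1)*(k^2 + 2*k - 3) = (k - 1)^2*(k + 3)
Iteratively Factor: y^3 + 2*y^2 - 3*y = (y - 1)*(y^2 + 3*y) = (y - 1)*(y + 3)*(y)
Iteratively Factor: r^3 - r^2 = (r)*(r^2 - r) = r*(r - 1)*(r)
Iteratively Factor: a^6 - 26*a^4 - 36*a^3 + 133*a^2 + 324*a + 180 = (a + 3)*(a^5 - 3*a^4 - 17*a^3 + 15*a^2 + 88*a + 60) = (a + 1)*(a + 3)*(a^4 - 4*a^3 - 13*a^2 + 28*a + 60) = (a + 1)*(a + 2)*(a + 3)*(a^3 - 6*a^2 - a + 30) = (a - 3)*(a + 1)*(a + 2)*(a + 3)*(a^2 - 3*a - 10) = (a - 5)*(a - 3)*(a + 1)*(a + 2)*(a + 3)*(a + 2)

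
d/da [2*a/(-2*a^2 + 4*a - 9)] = 2*(2*a^2 - 9)/(4*a^4 - 16*a^3 + 52*a^2 - 72*a + 81)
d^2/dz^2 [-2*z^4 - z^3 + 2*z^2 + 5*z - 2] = -24*z^2 - 6*z + 4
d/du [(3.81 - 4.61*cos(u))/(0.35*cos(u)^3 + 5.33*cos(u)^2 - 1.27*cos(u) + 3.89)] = (-3.227*cos(u)^3 - 20.5708*cos(u)^2 + 40.6146*cos(u) + 13.0942)*sin(u)/(0.1225*cos(u)^6 + 3.731*cos(u)^5 + 27.5199*cos(u)^4 - 10.8152*cos(u)^3 + 43.0803*cos(u)^2 - 9.8806*cos(u) + 15.1321)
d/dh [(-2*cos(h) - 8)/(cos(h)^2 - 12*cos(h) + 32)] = 2*(sin(h)^2 - 8*cos(h) + 79)*sin(h)/(cos(h)^2 - 12*cos(h) + 32)^2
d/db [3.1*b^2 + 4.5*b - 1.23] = 6.2*b + 4.5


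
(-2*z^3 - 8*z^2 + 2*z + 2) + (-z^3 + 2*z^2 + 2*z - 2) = -3*z^3 - 6*z^2 + 4*z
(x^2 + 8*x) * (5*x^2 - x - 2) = 5*x^4 + 39*x^3 - 10*x^2 - 16*x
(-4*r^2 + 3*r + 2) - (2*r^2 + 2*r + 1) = -6*r^2 + r + 1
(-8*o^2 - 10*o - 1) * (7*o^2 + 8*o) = -56*o^4 - 134*o^3 - 87*o^2 - 8*o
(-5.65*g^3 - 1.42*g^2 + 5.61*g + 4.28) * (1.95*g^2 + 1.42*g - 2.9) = -11.0175*g^5 - 10.792*g^4 + 25.3081*g^3 + 20.4302*g^2 - 10.1914*g - 12.412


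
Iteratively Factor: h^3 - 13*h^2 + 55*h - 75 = (h - 5)*(h^2 - 8*h + 15) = (h - 5)^2*(h - 3)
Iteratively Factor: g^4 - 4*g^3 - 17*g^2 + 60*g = (g - 5)*(g^3 + g^2 - 12*g) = g*(g - 5)*(g^2 + g - 12) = g*(g - 5)*(g - 3)*(g + 4)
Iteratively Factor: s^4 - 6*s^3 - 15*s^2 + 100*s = (s + 4)*(s^3 - 10*s^2 + 25*s) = (s - 5)*(s + 4)*(s^2 - 5*s) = s*(s - 5)*(s + 4)*(s - 5)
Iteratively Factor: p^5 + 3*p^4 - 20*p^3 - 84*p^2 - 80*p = (p + 2)*(p^4 + p^3 - 22*p^2 - 40*p) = p*(p + 2)*(p^3 + p^2 - 22*p - 40) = p*(p + 2)^2*(p^2 - p - 20) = p*(p - 5)*(p + 2)^2*(p + 4)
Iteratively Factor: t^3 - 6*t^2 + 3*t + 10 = (t - 2)*(t^2 - 4*t - 5) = (t - 5)*(t - 2)*(t + 1)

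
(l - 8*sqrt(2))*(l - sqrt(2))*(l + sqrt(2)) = l^3 - 8*sqrt(2)*l^2 - 2*l + 16*sqrt(2)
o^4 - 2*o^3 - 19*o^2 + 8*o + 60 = (o - 5)*(o - 2)*(o + 2)*(o + 3)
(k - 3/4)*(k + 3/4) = k^2 - 9/16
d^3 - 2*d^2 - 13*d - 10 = (d - 5)*(d + 1)*(d + 2)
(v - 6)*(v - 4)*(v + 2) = v^3 - 8*v^2 + 4*v + 48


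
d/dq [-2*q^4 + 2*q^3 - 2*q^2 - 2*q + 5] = -8*q^3 + 6*q^2 - 4*q - 2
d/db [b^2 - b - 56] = 2*b - 1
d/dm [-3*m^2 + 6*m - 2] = 6 - 6*m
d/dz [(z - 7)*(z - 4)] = 2*z - 11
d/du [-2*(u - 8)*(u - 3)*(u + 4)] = -6*u^2 + 28*u + 40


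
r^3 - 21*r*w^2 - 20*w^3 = (r - 5*w)*(r + w)*(r + 4*w)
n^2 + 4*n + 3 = (n + 1)*(n + 3)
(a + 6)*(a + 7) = a^2 + 13*a + 42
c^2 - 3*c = c*(c - 3)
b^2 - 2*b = b*(b - 2)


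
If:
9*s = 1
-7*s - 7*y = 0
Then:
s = 1/9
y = -1/9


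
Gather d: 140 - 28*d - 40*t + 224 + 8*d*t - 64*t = d*(8*t - 28) - 104*t + 364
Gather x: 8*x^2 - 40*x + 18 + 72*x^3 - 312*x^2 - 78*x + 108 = 72*x^3 - 304*x^2 - 118*x + 126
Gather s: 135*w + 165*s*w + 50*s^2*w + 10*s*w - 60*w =50*s^2*w + 175*s*w + 75*w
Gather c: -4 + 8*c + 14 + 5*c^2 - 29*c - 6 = 5*c^2 - 21*c + 4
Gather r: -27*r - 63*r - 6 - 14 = -90*r - 20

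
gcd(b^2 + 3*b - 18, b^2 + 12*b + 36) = b + 6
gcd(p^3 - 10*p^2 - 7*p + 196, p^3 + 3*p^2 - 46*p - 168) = p^2 - 3*p - 28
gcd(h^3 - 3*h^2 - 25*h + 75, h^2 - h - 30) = h + 5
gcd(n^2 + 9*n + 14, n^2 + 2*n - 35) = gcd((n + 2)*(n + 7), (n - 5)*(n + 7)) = n + 7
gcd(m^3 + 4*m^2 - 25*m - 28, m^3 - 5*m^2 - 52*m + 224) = m^2 + 3*m - 28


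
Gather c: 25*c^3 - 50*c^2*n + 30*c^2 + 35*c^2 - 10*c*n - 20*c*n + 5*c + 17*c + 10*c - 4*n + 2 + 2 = 25*c^3 + c^2*(65 - 50*n) + c*(32 - 30*n) - 4*n + 4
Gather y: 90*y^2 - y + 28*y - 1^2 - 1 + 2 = 90*y^2 + 27*y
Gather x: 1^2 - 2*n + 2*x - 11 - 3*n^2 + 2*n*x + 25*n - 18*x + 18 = -3*n^2 + 23*n + x*(2*n - 16) + 8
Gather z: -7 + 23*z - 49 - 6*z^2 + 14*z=-6*z^2 + 37*z - 56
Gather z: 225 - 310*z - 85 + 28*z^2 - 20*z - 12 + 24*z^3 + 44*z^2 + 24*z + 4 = 24*z^3 + 72*z^2 - 306*z + 132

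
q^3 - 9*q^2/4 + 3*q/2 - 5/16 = (q - 5/4)*(q - 1/2)^2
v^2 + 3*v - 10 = (v - 2)*(v + 5)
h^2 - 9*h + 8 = (h - 8)*(h - 1)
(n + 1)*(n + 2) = n^2 + 3*n + 2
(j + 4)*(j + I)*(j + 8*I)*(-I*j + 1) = -I*j^4 + 10*j^3 - 4*I*j^3 + 40*j^2 + 17*I*j^2 - 8*j + 68*I*j - 32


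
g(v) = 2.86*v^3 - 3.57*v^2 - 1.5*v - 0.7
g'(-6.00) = 350.22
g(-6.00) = -737.98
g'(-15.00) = 2036.10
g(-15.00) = -10433.95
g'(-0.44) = 3.30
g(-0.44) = -0.97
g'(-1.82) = 39.92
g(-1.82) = -27.04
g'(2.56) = 36.45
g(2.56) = 20.05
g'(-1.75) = 37.27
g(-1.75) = -24.34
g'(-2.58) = 74.03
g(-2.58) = -69.71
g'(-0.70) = 7.70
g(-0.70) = -2.38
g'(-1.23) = 20.26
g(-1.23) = -9.58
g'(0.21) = -2.62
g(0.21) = -1.15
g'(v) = 8.58*v^2 - 7.14*v - 1.5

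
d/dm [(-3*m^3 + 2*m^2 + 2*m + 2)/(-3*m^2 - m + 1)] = (9*m^4 + 6*m^3 - 5*m^2 + 16*m + 4)/(9*m^4 + 6*m^3 - 5*m^2 - 2*m + 1)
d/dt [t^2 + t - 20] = 2*t + 1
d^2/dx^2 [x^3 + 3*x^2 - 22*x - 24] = 6*x + 6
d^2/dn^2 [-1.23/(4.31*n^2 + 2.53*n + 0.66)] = (45.697206*n^2 + 26.824578*n - 1.23*(8.62*n + 2.53)*(17.24*n + 5.06) + 6.997716)/(4.31*n^2 + 2.53*n + 0.66)^3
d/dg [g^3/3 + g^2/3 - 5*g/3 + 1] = g^2 + 2*g/3 - 5/3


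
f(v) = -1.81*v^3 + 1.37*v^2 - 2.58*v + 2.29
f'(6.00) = -181.62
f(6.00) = -354.83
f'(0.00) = -2.58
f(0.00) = 2.29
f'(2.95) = -41.75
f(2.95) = -39.87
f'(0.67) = -3.18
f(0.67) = 0.63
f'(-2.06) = -31.27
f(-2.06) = 29.24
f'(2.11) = -20.97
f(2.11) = -14.06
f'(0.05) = -2.46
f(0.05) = 2.16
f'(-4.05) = -102.74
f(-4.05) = 155.45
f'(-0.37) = -4.34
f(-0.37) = 3.52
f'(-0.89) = -9.32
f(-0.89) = 6.95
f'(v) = -5.43*v^2 + 2.74*v - 2.58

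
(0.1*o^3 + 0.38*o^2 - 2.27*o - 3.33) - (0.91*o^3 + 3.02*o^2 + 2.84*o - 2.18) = -0.81*o^3 - 2.64*o^2 - 5.11*o - 1.15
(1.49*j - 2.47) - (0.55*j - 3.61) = 0.94*j + 1.14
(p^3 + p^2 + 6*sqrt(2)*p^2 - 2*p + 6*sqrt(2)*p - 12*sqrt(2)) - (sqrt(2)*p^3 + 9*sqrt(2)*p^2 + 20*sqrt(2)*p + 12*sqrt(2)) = -sqrt(2)*p^3 + p^3 - 3*sqrt(2)*p^2 + p^2 - 14*sqrt(2)*p - 2*p - 24*sqrt(2)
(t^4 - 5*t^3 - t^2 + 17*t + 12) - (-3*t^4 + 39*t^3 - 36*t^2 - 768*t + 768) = 4*t^4 - 44*t^3 + 35*t^2 + 785*t - 756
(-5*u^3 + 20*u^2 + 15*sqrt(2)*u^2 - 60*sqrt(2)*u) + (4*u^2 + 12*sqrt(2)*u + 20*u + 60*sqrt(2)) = -5*u^3 + 15*sqrt(2)*u^2 + 24*u^2 - 48*sqrt(2)*u + 20*u + 60*sqrt(2)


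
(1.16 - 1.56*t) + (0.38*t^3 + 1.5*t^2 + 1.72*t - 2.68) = 0.38*t^3 + 1.5*t^2 + 0.16*t - 1.52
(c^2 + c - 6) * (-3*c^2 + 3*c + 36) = -3*c^4 + 57*c^2 + 18*c - 216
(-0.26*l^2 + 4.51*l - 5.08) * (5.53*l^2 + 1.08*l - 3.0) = -1.4378*l^4 + 24.6595*l^3 - 22.4416*l^2 - 19.0164*l + 15.24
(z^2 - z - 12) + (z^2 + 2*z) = 2*z^2 + z - 12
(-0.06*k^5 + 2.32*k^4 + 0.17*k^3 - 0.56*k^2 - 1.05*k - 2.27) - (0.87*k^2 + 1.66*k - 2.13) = -0.06*k^5 + 2.32*k^4 + 0.17*k^3 - 1.43*k^2 - 2.71*k - 0.14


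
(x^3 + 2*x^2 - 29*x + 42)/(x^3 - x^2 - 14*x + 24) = (x + 7)/(x + 4)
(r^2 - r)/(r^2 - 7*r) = (r - 1)/(r - 7)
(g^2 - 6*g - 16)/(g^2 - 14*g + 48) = (g + 2)/(g - 6)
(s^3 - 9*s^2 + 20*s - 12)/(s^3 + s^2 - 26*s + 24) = (s^2 - 8*s + 12)/(s^2 + 2*s - 24)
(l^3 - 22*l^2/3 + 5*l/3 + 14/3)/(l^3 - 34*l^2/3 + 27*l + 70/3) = (l - 1)/(l - 5)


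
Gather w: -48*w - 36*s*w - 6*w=w*(-36*s - 54)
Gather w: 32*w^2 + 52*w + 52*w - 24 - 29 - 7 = 32*w^2 + 104*w - 60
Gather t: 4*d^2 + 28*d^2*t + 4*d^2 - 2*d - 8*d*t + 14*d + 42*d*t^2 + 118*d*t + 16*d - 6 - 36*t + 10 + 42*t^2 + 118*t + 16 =8*d^2 + 28*d + t^2*(42*d + 42) + t*(28*d^2 + 110*d + 82) + 20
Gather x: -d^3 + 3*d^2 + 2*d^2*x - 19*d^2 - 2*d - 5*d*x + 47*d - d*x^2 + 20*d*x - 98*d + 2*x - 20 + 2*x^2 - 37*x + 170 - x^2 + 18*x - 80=-d^3 - 16*d^2 - 53*d + x^2*(1 - d) + x*(2*d^2 + 15*d - 17) + 70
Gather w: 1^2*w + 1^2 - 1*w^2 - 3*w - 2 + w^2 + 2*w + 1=0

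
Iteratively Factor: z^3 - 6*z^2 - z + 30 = (z - 3)*(z^2 - 3*z - 10) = (z - 5)*(z - 3)*(z + 2)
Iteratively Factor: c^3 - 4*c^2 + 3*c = (c - 3)*(c^2 - c) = c*(c - 3)*(c - 1)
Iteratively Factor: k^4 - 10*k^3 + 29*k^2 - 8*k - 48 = (k + 1)*(k^3 - 11*k^2 + 40*k - 48) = (k - 4)*(k + 1)*(k^2 - 7*k + 12) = (k - 4)*(k - 3)*(k + 1)*(k - 4)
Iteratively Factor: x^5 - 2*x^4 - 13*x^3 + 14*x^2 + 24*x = (x + 1)*(x^4 - 3*x^3 - 10*x^2 + 24*x) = (x - 4)*(x + 1)*(x^3 + x^2 - 6*x) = x*(x - 4)*(x + 1)*(x^2 + x - 6) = x*(x - 4)*(x + 1)*(x + 3)*(x - 2)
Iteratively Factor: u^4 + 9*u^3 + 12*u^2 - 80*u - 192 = (u + 4)*(u^3 + 5*u^2 - 8*u - 48) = (u + 4)^2*(u^2 + u - 12) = (u - 3)*(u + 4)^2*(u + 4)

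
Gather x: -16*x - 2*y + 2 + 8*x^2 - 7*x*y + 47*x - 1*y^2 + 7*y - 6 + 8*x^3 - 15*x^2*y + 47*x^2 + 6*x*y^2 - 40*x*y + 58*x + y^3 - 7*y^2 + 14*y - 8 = 8*x^3 + x^2*(55 - 15*y) + x*(6*y^2 - 47*y + 89) + y^3 - 8*y^2 + 19*y - 12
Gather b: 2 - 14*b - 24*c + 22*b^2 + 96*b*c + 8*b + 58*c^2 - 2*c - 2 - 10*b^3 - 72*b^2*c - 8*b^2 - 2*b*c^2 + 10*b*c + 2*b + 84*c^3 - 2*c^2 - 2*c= -10*b^3 + b^2*(14 - 72*c) + b*(-2*c^2 + 106*c - 4) + 84*c^3 + 56*c^2 - 28*c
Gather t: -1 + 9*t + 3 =9*t + 2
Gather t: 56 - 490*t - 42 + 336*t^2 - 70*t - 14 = 336*t^2 - 560*t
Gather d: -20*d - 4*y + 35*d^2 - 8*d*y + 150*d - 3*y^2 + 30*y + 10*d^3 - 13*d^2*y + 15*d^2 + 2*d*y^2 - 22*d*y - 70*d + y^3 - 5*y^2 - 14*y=10*d^3 + d^2*(50 - 13*y) + d*(2*y^2 - 30*y + 60) + y^3 - 8*y^2 + 12*y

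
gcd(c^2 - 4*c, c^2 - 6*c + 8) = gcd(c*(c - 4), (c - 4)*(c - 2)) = c - 4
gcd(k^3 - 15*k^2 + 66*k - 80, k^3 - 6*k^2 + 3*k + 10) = k^2 - 7*k + 10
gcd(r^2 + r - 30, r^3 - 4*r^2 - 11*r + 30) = r - 5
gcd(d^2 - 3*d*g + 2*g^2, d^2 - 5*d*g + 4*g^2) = d - g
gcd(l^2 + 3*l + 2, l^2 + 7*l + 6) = l + 1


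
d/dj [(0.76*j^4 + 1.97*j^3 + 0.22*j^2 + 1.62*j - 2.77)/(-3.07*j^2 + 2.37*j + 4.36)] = (-4.6664*j^5 - 0.644299999999999*j^4 + 22.5922*j^3 + 31.2624*j^2 - 15.0894*j + 13.6281)/(9.4249*j^4 - 14.5518*j^3 - 21.1535*j^2 + 20.6664*j + 19.0096)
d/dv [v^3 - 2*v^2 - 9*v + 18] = 3*v^2 - 4*v - 9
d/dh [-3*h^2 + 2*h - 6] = 2 - 6*h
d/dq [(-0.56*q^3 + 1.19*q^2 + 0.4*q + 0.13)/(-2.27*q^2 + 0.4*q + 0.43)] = (1.2712*q^4 - 0.448*q^3 + 0.6616*q^2 + 1.6136*q + 0.12)/(5.1529*q^4 - 1.816*q^3 - 1.7922*q^2 + 0.344*q + 0.1849)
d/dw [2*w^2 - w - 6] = 4*w - 1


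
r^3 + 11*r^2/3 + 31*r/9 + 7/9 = (r + 1/3)*(r + 1)*(r + 7/3)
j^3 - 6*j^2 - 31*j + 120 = (j - 8)*(j - 3)*(j + 5)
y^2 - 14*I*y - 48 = (y - 8*I)*(y - 6*I)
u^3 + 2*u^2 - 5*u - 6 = (u - 2)*(u + 1)*(u + 3)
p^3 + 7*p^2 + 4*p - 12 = (p - 1)*(p + 2)*(p + 6)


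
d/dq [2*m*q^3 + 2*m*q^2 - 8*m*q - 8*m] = 2*m*(3*q^2 + 2*q - 4)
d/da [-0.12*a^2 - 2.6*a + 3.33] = -0.24*a - 2.6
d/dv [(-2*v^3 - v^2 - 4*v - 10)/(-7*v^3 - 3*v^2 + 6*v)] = (-v^4 - 80*v^3 - 228*v^2 - 60*v + 60)/(v^2*(49*v^4 + 42*v^3 - 75*v^2 - 36*v + 36))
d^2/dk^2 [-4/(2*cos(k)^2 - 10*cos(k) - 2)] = 2*(-4*sin(k)^4 + 31*sin(k)^2 - 55*cos(k)/4 + 15*cos(3*k)/4 + 25)/(sin(k)^2 + 5*cos(k))^3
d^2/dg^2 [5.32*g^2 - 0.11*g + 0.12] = 10.6400000000000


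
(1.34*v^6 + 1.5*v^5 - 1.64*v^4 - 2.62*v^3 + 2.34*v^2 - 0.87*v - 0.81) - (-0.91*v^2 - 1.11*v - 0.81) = 1.34*v^6 + 1.5*v^5 - 1.64*v^4 - 2.62*v^3 + 3.25*v^2 + 0.24*v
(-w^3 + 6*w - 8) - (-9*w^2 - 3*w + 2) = -w^3 + 9*w^2 + 9*w - 10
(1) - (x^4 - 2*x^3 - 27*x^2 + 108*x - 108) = -x^4 + 2*x^3 + 27*x^2 - 108*x + 109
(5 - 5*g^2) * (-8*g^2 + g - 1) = 40*g^4 - 5*g^3 - 35*g^2 + 5*g - 5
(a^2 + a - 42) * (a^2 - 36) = a^4 + a^3 - 78*a^2 - 36*a + 1512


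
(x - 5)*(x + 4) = x^2 - x - 20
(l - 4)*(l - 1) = l^2 - 5*l + 4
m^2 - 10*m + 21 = (m - 7)*(m - 3)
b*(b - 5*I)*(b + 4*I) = b^3 - I*b^2 + 20*b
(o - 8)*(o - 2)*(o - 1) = o^3 - 11*o^2 + 26*o - 16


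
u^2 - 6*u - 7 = (u - 7)*(u + 1)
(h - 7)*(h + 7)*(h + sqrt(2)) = h^3 + sqrt(2)*h^2 - 49*h - 49*sqrt(2)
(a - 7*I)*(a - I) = a^2 - 8*I*a - 7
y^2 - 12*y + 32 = (y - 8)*(y - 4)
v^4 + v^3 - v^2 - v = v*(v - 1)*(v + 1)^2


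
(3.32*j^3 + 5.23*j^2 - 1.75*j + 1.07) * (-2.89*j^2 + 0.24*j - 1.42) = -9.5948*j^5 - 14.3179*j^4 + 1.5983*j^3 - 10.9389*j^2 + 2.7418*j - 1.5194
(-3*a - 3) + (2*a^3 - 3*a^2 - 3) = 2*a^3 - 3*a^2 - 3*a - 6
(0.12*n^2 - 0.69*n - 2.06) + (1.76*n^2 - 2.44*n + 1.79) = 1.88*n^2 - 3.13*n - 0.27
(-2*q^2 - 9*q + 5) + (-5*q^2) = -7*q^2 - 9*q + 5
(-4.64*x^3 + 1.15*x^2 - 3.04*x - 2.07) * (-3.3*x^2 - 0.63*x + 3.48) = 15.312*x^5 - 0.871799999999999*x^4 - 6.8397*x^3 + 12.7482*x^2 - 9.2751*x - 7.2036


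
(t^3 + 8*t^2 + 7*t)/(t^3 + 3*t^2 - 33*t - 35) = t/(t - 5)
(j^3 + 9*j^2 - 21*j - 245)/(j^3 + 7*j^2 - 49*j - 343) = (j - 5)/(j - 7)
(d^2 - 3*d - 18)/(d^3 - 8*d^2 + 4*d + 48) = (d + 3)/(d^2 - 2*d - 8)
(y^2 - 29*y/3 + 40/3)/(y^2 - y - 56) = (y - 5/3)/(y + 7)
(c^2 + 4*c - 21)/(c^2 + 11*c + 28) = (c - 3)/(c + 4)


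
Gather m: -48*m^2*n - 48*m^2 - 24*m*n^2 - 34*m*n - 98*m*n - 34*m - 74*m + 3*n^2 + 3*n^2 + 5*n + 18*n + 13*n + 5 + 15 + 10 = m^2*(-48*n - 48) + m*(-24*n^2 - 132*n - 108) + 6*n^2 + 36*n + 30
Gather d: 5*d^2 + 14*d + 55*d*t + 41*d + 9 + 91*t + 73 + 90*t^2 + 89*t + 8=5*d^2 + d*(55*t + 55) + 90*t^2 + 180*t + 90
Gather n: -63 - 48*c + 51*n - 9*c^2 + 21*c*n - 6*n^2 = -9*c^2 - 48*c - 6*n^2 + n*(21*c + 51) - 63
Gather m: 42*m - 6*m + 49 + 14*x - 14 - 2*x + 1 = 36*m + 12*x + 36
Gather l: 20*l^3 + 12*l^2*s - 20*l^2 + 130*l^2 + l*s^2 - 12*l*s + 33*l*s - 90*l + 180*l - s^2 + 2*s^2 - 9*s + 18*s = 20*l^3 + l^2*(12*s + 110) + l*(s^2 + 21*s + 90) + s^2 + 9*s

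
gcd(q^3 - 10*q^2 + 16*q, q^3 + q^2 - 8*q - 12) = 1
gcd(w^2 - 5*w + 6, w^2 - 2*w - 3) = w - 3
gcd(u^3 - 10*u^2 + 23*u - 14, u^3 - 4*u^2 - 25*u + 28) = u^2 - 8*u + 7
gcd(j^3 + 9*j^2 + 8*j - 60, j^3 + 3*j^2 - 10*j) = j^2 + 3*j - 10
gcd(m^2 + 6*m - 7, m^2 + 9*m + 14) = m + 7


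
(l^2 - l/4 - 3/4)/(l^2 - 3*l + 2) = (l + 3/4)/(l - 2)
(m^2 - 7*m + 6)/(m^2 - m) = (m - 6)/m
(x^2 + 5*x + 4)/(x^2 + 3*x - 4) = (x + 1)/(x - 1)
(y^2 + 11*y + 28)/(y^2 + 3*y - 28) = (y + 4)/(y - 4)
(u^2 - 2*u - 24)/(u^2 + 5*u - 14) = (u^2 - 2*u - 24)/(u^2 + 5*u - 14)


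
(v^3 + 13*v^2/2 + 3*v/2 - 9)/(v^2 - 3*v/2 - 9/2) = (v^2 + 5*v - 6)/(v - 3)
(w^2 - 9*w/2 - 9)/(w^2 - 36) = (w + 3/2)/(w + 6)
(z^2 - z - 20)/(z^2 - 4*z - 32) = (z - 5)/(z - 8)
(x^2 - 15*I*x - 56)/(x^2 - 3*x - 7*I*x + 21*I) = (x - 8*I)/(x - 3)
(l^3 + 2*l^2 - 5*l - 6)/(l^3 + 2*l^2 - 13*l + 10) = (l^2 + 4*l + 3)/(l^2 + 4*l - 5)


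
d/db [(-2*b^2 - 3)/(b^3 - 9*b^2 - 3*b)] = (2*b^4 + 15*b^2 - 54*b - 9)/(b^2*(b^4 - 18*b^3 + 75*b^2 + 54*b + 9))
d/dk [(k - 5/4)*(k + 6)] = 2*k + 19/4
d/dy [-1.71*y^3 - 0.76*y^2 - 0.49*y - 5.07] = -5.13*y^2 - 1.52*y - 0.49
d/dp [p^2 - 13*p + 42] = 2*p - 13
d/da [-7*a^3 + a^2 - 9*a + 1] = -21*a^2 + 2*a - 9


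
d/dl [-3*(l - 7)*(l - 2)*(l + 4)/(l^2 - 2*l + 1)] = 3*(-l^3 + 3*l^2 - 32*l + 90)/(l^3 - 3*l^2 + 3*l - 1)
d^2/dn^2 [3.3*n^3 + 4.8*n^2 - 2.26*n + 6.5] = 19.8*n + 9.6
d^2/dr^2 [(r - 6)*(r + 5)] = 2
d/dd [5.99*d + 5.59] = 5.99000000000000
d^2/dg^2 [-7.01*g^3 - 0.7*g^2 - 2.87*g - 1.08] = -42.06*g - 1.4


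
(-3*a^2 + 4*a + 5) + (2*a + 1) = -3*a^2 + 6*a + 6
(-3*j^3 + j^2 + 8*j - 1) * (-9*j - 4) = 27*j^4 + 3*j^3 - 76*j^2 - 23*j + 4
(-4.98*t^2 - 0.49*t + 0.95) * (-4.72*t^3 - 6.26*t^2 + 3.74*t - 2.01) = 23.5056*t^5 + 33.4876*t^4 - 20.0418*t^3 + 2.2302*t^2 + 4.5379*t - 1.9095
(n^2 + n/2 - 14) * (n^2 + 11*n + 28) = n^4 + 23*n^3/2 + 39*n^2/2 - 140*n - 392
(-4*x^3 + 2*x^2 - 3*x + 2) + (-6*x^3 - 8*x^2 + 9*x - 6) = -10*x^3 - 6*x^2 + 6*x - 4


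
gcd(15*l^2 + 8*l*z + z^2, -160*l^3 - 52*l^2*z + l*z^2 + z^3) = 5*l + z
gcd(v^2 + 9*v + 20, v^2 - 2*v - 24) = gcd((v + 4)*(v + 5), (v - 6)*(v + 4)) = v + 4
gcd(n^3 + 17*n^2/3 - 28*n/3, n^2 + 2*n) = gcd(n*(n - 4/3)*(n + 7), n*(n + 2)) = n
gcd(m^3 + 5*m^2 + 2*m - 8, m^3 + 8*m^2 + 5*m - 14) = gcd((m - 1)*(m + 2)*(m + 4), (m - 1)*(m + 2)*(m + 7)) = m^2 + m - 2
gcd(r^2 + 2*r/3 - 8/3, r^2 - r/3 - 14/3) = r + 2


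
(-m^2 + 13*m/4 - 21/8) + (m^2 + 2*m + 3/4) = 21*m/4 - 15/8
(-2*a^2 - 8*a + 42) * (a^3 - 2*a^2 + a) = -2*a^5 - 4*a^4 + 56*a^3 - 92*a^2 + 42*a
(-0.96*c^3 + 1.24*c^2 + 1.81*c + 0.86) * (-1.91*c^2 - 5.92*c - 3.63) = 1.8336*c^5 + 3.3148*c^4 - 7.3131*c^3 - 16.859*c^2 - 11.6615*c - 3.1218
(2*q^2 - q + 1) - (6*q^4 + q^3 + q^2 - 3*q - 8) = -6*q^4 - q^3 + q^2 + 2*q + 9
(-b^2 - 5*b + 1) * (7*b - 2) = -7*b^3 - 33*b^2 + 17*b - 2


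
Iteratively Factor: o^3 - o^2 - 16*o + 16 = (o - 1)*(o^2 - 16) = (o - 4)*(o - 1)*(o + 4)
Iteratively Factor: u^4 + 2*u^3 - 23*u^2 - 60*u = (u + 4)*(u^3 - 2*u^2 - 15*u) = u*(u + 4)*(u^2 - 2*u - 15) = u*(u - 5)*(u + 4)*(u + 3)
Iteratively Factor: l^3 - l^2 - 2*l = (l)*(l^2 - l - 2) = l*(l + 1)*(l - 2)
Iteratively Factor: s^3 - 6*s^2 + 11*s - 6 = (s - 2)*(s^2 - 4*s + 3) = (s - 3)*(s - 2)*(s - 1)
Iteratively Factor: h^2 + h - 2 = (h - 1)*(h + 2)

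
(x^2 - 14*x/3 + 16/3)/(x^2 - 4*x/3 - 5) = (-3*x^2 + 14*x - 16)/(-3*x^2 + 4*x + 15)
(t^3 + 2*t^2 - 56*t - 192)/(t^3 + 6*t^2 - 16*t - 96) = (t - 8)/(t - 4)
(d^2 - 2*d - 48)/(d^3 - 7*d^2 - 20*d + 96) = (d + 6)/(d^2 + d - 12)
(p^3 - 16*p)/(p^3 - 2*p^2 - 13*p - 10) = p*(16 - p^2)/(-p^3 + 2*p^2 + 13*p + 10)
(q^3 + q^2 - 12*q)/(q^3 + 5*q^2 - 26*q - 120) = q*(q - 3)/(q^2 + q - 30)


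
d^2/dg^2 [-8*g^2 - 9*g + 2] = -16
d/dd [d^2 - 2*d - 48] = 2*d - 2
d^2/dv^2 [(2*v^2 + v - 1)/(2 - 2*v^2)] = -1/(v^3 - 3*v^2 + 3*v - 1)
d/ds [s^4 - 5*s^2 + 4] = 4*s^3 - 10*s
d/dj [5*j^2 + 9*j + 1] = 10*j + 9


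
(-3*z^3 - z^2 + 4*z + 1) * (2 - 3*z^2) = 9*z^5 + 3*z^4 - 18*z^3 - 5*z^2 + 8*z + 2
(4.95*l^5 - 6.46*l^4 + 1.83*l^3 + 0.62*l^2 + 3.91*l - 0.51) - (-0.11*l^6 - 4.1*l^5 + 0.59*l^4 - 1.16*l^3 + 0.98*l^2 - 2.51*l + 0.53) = 0.11*l^6 + 9.05*l^5 - 7.05*l^4 + 2.99*l^3 - 0.36*l^2 + 6.42*l - 1.04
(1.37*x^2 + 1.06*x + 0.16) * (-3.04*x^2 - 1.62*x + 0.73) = -4.1648*x^4 - 5.4418*x^3 - 1.2035*x^2 + 0.5146*x + 0.1168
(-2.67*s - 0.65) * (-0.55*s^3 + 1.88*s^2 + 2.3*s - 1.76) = 1.4685*s^4 - 4.6621*s^3 - 7.363*s^2 + 3.2042*s + 1.144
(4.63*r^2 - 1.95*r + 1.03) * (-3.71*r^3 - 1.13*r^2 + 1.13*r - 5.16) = -17.1773*r^5 + 2.0026*r^4 + 3.6141*r^3 - 27.2582*r^2 + 11.2259*r - 5.3148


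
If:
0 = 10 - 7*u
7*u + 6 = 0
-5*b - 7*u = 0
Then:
No Solution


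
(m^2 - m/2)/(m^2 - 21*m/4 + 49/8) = 4*m*(2*m - 1)/(8*m^2 - 42*m + 49)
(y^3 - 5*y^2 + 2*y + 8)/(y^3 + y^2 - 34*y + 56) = (y + 1)/(y + 7)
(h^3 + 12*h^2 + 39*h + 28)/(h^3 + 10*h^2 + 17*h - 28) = (h + 1)/(h - 1)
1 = 1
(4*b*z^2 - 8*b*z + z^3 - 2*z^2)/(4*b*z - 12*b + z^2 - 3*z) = z*(z - 2)/(z - 3)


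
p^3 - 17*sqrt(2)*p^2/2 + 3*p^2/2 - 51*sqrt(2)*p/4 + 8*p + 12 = (p + 3/2)*(p - 8*sqrt(2))*(p - sqrt(2)/2)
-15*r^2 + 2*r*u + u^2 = (-3*r + u)*(5*r + u)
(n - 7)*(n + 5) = n^2 - 2*n - 35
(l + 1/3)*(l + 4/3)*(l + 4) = l^3 + 17*l^2/3 + 64*l/9 + 16/9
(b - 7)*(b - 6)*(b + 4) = b^3 - 9*b^2 - 10*b + 168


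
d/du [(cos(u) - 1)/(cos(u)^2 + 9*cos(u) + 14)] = (cos(u)^2 - 2*cos(u) - 23)*sin(u)/(cos(u)^2 + 9*cos(u) + 14)^2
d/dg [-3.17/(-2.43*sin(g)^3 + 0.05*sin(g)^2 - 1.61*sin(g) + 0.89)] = (-23.1093*sin(g)^2 + 0.317*sin(g) - 5.1037)*cos(g)/(2.43*sin(g)^3 - 0.05*sin(g)^2 + 1.61*sin(g) - 0.89)^2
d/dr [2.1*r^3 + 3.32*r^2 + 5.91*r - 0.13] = 6.3*r^2 + 6.64*r + 5.91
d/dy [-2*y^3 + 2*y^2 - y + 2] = -6*y^2 + 4*y - 1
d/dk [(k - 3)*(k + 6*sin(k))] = k + (k - 3)*(6*cos(k) + 1) + 6*sin(k)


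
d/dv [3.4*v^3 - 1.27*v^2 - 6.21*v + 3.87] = 10.2*v^2 - 2.54*v - 6.21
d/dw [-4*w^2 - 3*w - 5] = -8*w - 3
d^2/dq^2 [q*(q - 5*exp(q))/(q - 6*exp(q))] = (q^3 + 6*q^2*exp(q) - 24*q*exp(q) + 12*exp(q))*exp(q)/(q^3 - 18*q^2*exp(q) + 108*q*exp(2*q) - 216*exp(3*q))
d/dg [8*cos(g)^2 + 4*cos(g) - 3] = -4*(4*cos(g) + 1)*sin(g)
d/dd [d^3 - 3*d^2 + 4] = 3*d*(d - 2)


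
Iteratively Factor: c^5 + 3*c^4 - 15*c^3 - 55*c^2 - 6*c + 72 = (c - 1)*(c^4 + 4*c^3 - 11*c^2 - 66*c - 72) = (c - 1)*(c + 3)*(c^3 + c^2 - 14*c - 24) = (c - 1)*(c + 3)^2*(c^2 - 2*c - 8) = (c - 1)*(c + 2)*(c + 3)^2*(c - 4)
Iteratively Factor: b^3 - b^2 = (b)*(b^2 - b) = b*(b - 1)*(b)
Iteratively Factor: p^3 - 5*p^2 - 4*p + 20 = (p - 2)*(p^2 - 3*p - 10) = (p - 5)*(p - 2)*(p + 2)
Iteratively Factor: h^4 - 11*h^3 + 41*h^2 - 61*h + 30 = (h - 3)*(h^3 - 8*h^2 + 17*h - 10) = (h - 5)*(h - 3)*(h^2 - 3*h + 2) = (h - 5)*(h - 3)*(h - 1)*(h - 2)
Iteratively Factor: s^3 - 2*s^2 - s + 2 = (s + 1)*(s^2 - 3*s + 2) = (s - 1)*(s + 1)*(s - 2)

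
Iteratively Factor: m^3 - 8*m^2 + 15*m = (m - 5)*(m^2 - 3*m) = (m - 5)*(m - 3)*(m)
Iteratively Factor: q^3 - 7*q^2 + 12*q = (q)*(q^2 - 7*q + 12) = q*(q - 3)*(q - 4)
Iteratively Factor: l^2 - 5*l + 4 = (l - 1)*(l - 4)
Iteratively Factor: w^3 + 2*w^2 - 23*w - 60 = (w + 3)*(w^2 - w - 20) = (w + 3)*(w + 4)*(w - 5)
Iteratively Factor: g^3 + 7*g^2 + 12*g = (g)*(g^2 + 7*g + 12) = g*(g + 4)*(g + 3)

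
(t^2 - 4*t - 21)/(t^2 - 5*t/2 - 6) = 2*(-t^2 + 4*t + 21)/(-2*t^2 + 5*t + 12)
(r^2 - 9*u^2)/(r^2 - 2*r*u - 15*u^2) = (r - 3*u)/(r - 5*u)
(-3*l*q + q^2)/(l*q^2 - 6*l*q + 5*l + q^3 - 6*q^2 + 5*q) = q*(-3*l + q)/(l*q^2 - 6*l*q + 5*l + q^3 - 6*q^2 + 5*q)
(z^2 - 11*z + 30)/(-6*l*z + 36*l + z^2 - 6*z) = (z - 5)/(-6*l + z)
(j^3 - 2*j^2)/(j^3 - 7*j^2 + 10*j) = j/(j - 5)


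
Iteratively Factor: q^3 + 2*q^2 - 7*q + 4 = (q + 4)*(q^2 - 2*q + 1) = (q - 1)*(q + 4)*(q - 1)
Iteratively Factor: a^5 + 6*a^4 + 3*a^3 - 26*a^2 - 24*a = (a - 2)*(a^4 + 8*a^3 + 19*a^2 + 12*a) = a*(a - 2)*(a^3 + 8*a^2 + 19*a + 12) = a*(a - 2)*(a + 1)*(a^2 + 7*a + 12) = a*(a - 2)*(a + 1)*(a + 3)*(a + 4)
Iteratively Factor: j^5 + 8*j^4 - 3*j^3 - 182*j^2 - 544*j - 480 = (j + 2)*(j^4 + 6*j^3 - 15*j^2 - 152*j - 240) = (j + 2)*(j + 3)*(j^3 + 3*j^2 - 24*j - 80) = (j + 2)*(j + 3)*(j + 4)*(j^2 - j - 20) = (j + 2)*(j + 3)*(j + 4)^2*(j - 5)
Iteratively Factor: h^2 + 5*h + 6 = (h + 2)*(h + 3)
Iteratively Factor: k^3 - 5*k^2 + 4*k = (k - 4)*(k^2 - k) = k*(k - 4)*(k - 1)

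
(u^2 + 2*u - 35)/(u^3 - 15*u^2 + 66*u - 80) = (u + 7)/(u^2 - 10*u + 16)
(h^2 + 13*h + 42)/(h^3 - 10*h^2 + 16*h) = (h^2 + 13*h + 42)/(h*(h^2 - 10*h + 16))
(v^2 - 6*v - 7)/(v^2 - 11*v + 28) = (v + 1)/(v - 4)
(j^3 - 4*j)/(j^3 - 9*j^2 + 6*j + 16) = j*(j + 2)/(j^2 - 7*j - 8)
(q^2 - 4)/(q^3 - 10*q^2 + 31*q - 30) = (q + 2)/(q^2 - 8*q + 15)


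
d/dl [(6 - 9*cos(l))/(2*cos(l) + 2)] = 15*sin(l)/(2*(cos(l) + 1)^2)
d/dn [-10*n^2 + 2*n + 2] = 2 - 20*n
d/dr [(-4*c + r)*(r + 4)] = -4*c + 2*r + 4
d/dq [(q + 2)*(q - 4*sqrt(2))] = 2*q - 4*sqrt(2) + 2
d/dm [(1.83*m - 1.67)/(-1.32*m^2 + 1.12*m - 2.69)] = (2.4156*m^2 - 4.4088*m - 3.0523)/(1.7424*m^4 - 2.9568*m^3 + 8.356*m^2 - 6.0256*m + 7.2361)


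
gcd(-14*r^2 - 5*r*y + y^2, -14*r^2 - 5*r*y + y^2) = -14*r^2 - 5*r*y + y^2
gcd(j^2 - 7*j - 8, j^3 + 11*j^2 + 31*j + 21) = j + 1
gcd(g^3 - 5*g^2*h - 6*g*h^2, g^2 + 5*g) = g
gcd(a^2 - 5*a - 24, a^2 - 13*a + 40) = a - 8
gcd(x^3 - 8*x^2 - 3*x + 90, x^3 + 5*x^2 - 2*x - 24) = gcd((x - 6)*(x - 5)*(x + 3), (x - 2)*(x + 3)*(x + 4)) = x + 3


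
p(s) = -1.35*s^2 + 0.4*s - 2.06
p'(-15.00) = 40.90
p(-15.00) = -311.81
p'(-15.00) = 40.90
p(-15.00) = -311.81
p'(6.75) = -17.82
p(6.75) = -60.87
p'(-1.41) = 4.21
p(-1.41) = -5.31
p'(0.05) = 0.26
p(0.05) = -2.04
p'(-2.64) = 7.53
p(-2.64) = -12.52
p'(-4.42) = 12.33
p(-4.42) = -30.20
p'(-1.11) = 3.40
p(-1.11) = -4.17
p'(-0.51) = 1.78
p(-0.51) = -2.62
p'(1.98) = -4.95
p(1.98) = -6.56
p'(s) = 0.4 - 2.7*s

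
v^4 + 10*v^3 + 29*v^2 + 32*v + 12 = (v + 1)^2*(v + 2)*(v + 6)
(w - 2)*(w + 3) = w^2 + w - 6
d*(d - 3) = d^2 - 3*d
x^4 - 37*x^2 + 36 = (x - 6)*(x - 1)*(x + 1)*(x + 6)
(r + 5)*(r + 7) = r^2 + 12*r + 35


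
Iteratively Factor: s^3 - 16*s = (s)*(s^2 - 16) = s*(s - 4)*(s + 4)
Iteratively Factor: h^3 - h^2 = (h - 1)*(h^2) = h*(h - 1)*(h)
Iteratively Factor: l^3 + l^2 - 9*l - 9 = (l + 3)*(l^2 - 2*l - 3) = (l + 1)*(l + 3)*(l - 3)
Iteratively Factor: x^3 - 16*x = (x - 4)*(x^2 + 4*x) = (x - 4)*(x + 4)*(x)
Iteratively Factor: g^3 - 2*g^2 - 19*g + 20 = (g + 4)*(g^2 - 6*g + 5) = (g - 5)*(g + 4)*(g - 1)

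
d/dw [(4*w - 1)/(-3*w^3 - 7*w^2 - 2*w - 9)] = (24*w^3 + 19*w^2 - 14*w - 38)/(9*w^6 + 42*w^5 + 61*w^4 + 82*w^3 + 130*w^2 + 36*w + 81)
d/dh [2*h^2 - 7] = 4*h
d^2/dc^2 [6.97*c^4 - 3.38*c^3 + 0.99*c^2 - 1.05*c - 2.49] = 83.64*c^2 - 20.28*c + 1.98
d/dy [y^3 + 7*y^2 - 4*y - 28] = 3*y^2 + 14*y - 4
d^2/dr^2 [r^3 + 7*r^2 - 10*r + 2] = 6*r + 14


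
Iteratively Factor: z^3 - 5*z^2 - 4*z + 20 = (z - 2)*(z^2 - 3*z - 10) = (z - 5)*(z - 2)*(z + 2)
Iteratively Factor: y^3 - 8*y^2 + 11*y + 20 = (y - 5)*(y^2 - 3*y - 4) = (y - 5)*(y - 4)*(y + 1)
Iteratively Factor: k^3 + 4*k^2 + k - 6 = (k + 3)*(k^2 + k - 2) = (k + 2)*(k + 3)*(k - 1)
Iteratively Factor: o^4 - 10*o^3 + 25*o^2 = (o - 5)*(o^3 - 5*o^2) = o*(o - 5)*(o^2 - 5*o) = o*(o - 5)^2*(o)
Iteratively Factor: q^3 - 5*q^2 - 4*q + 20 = (q - 5)*(q^2 - 4) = (q - 5)*(q + 2)*(q - 2)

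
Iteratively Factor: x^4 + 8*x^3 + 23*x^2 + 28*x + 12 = (x + 2)*(x^3 + 6*x^2 + 11*x + 6) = (x + 2)^2*(x^2 + 4*x + 3) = (x + 1)*(x + 2)^2*(x + 3)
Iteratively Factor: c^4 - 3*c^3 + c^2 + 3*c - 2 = (c - 1)*(c^3 - 2*c^2 - c + 2) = (c - 2)*(c - 1)*(c^2 - 1) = (c - 2)*(c - 1)^2*(c + 1)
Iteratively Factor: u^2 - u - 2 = (u + 1)*(u - 2)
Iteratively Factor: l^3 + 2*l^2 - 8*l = (l - 2)*(l^2 + 4*l) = l*(l - 2)*(l + 4)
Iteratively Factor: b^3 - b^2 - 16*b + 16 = (b + 4)*(b^2 - 5*b + 4) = (b - 4)*(b + 4)*(b - 1)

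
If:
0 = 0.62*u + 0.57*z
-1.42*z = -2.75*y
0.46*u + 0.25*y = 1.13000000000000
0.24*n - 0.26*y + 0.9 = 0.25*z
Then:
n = -9.91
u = 3.54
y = -1.99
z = -3.85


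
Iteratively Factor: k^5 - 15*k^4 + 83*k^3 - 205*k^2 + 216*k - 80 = (k - 4)*(k^4 - 11*k^3 + 39*k^2 - 49*k + 20) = (k - 4)*(k - 1)*(k^3 - 10*k^2 + 29*k - 20) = (k - 4)^2*(k - 1)*(k^2 - 6*k + 5) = (k - 5)*(k - 4)^2*(k - 1)*(k - 1)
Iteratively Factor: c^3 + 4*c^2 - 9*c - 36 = (c + 3)*(c^2 + c - 12) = (c + 3)*(c + 4)*(c - 3)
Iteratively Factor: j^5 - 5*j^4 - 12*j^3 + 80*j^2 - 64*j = (j - 1)*(j^4 - 4*j^3 - 16*j^2 + 64*j) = (j - 1)*(j + 4)*(j^3 - 8*j^2 + 16*j) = (j - 4)*(j - 1)*(j + 4)*(j^2 - 4*j) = j*(j - 4)*(j - 1)*(j + 4)*(j - 4)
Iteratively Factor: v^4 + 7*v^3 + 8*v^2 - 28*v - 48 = (v - 2)*(v^3 + 9*v^2 + 26*v + 24) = (v - 2)*(v + 4)*(v^2 + 5*v + 6) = (v - 2)*(v + 2)*(v + 4)*(v + 3)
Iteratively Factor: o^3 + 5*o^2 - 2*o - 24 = (o + 4)*(o^2 + o - 6) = (o + 3)*(o + 4)*(o - 2)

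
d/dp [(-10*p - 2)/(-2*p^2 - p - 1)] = 4*(-5*p^2 - 2*p + 2)/(4*p^4 + 4*p^3 + 5*p^2 + 2*p + 1)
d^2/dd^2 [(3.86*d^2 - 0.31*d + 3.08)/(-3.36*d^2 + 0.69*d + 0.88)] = (-10.898496*d^3 - 277.111296*d^2 + 48.34368*d - 27.501496)/(37.933056*d^6 - 23.369472*d^5 - 25.005456*d^4 + 11.912643*d^3 + 6.549048*d^2 - 1.603008*d - 0.681472)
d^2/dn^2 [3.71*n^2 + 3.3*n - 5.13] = 7.42000000000000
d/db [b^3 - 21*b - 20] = 3*b^2 - 21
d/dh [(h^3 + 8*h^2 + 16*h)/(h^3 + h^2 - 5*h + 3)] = (-7*h^3 - 49*h^2 - 96*h - 48)/(h^5 + 3*h^4 - 6*h^3 - 10*h^2 + 21*h - 9)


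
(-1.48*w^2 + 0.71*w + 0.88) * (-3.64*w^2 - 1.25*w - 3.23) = 5.3872*w^4 - 0.7344*w^3 + 0.6897*w^2 - 3.3933*w - 2.8424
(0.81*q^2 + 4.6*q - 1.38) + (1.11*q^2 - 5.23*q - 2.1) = 1.92*q^2 - 0.630000000000001*q - 3.48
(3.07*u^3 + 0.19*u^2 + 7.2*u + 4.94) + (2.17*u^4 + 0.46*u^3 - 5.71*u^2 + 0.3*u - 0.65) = 2.17*u^4 + 3.53*u^3 - 5.52*u^2 + 7.5*u + 4.29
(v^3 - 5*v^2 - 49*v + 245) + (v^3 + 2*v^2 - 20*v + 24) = 2*v^3 - 3*v^2 - 69*v + 269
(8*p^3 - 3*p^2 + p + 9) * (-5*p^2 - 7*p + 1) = -40*p^5 - 41*p^4 + 24*p^3 - 55*p^2 - 62*p + 9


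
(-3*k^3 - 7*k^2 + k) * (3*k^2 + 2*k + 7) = -9*k^5 - 27*k^4 - 32*k^3 - 47*k^2 + 7*k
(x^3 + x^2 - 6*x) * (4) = 4*x^3 + 4*x^2 - 24*x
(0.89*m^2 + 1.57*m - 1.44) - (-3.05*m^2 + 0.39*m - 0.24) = 3.94*m^2 + 1.18*m - 1.2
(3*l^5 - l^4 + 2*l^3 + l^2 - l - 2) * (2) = 6*l^5 - 2*l^4 + 4*l^3 + 2*l^2 - 2*l - 4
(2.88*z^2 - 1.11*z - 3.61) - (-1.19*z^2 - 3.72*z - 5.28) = 4.07*z^2 + 2.61*z + 1.67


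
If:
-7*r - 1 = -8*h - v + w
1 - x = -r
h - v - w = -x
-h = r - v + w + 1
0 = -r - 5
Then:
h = -10/3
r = -5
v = -22/3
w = 0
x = -4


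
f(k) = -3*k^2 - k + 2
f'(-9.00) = 53.00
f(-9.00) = -232.00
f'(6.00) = -37.00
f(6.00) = -112.00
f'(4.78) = -29.68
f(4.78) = -71.33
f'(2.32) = -14.92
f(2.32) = -16.47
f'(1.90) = -12.40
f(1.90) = -10.73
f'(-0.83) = 3.98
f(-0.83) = 0.76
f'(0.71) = -5.26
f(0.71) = -0.22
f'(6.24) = -38.44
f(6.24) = -121.05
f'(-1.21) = 6.26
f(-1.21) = -1.18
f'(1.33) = -8.98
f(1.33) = -4.64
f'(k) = -6*k - 1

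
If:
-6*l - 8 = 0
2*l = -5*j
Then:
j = 8/15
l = -4/3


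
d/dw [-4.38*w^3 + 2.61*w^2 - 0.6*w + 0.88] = -13.14*w^2 + 5.22*w - 0.6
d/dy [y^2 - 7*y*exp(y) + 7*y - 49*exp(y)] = -7*y*exp(y) + 2*y - 56*exp(y) + 7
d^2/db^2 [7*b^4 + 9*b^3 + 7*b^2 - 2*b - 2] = 84*b^2 + 54*b + 14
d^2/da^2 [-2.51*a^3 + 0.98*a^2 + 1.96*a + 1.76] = 1.96 - 15.06*a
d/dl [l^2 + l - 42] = 2*l + 1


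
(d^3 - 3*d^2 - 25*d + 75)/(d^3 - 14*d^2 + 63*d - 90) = (d + 5)/(d - 6)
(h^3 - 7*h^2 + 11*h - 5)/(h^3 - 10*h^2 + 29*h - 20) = (h - 1)/(h - 4)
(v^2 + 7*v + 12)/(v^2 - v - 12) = (v + 4)/(v - 4)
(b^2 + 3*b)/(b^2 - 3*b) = (b + 3)/(b - 3)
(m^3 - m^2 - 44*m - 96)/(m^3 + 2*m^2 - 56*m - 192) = (m + 3)/(m + 6)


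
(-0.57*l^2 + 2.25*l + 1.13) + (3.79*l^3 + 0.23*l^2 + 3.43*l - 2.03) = 3.79*l^3 - 0.34*l^2 + 5.68*l - 0.9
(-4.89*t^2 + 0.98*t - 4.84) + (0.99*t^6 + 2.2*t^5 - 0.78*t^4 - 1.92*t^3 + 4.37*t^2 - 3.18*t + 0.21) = 0.99*t^6 + 2.2*t^5 - 0.78*t^4 - 1.92*t^3 - 0.52*t^2 - 2.2*t - 4.63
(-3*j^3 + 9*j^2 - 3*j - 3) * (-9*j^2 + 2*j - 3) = 27*j^5 - 87*j^4 + 54*j^3 - 6*j^2 + 3*j + 9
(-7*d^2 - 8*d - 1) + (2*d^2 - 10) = -5*d^2 - 8*d - 11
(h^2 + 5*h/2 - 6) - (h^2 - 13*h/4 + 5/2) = 23*h/4 - 17/2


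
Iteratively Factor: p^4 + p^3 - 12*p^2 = (p + 4)*(p^3 - 3*p^2) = p*(p + 4)*(p^2 - 3*p) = p*(p - 3)*(p + 4)*(p)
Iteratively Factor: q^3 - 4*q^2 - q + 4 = (q + 1)*(q^2 - 5*q + 4) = (q - 1)*(q + 1)*(q - 4)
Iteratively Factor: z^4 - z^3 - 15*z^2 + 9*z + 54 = (z - 3)*(z^3 + 2*z^2 - 9*z - 18) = (z - 3)*(z + 3)*(z^2 - z - 6) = (z - 3)^2*(z + 3)*(z + 2)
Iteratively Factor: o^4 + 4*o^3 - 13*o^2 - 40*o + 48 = (o - 1)*(o^3 + 5*o^2 - 8*o - 48) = (o - 1)*(o + 4)*(o^2 + o - 12) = (o - 3)*(o - 1)*(o + 4)*(o + 4)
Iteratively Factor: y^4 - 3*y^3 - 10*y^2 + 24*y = (y - 2)*(y^3 - y^2 - 12*y) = (y - 2)*(y + 3)*(y^2 - 4*y) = (y - 4)*(y - 2)*(y + 3)*(y)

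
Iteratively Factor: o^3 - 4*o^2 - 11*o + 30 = (o - 2)*(o^2 - 2*o - 15) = (o - 5)*(o - 2)*(o + 3)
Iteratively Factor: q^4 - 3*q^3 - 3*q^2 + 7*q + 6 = (q + 1)*(q^3 - 4*q^2 + q + 6) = (q + 1)^2*(q^2 - 5*q + 6) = (q - 3)*(q + 1)^2*(q - 2)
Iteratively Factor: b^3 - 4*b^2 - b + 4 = (b - 1)*(b^2 - 3*b - 4) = (b - 4)*(b - 1)*(b + 1)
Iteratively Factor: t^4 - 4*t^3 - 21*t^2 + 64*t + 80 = (t + 1)*(t^3 - 5*t^2 - 16*t + 80) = (t - 4)*(t + 1)*(t^2 - t - 20) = (t - 4)*(t + 1)*(t + 4)*(t - 5)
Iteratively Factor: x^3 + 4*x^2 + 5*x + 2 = (x + 1)*(x^2 + 3*x + 2) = (x + 1)^2*(x + 2)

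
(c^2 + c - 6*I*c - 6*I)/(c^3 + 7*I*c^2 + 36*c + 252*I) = (c + 1)/(c^2 + 13*I*c - 42)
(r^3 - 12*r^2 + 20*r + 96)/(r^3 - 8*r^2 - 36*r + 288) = (r + 2)/(r + 6)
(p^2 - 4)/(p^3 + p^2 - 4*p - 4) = 1/(p + 1)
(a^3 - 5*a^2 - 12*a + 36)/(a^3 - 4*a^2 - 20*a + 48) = (a + 3)/(a + 4)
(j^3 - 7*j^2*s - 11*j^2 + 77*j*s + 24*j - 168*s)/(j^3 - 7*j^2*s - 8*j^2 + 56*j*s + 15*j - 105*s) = (j - 8)/(j - 5)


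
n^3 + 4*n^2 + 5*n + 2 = (n + 1)^2*(n + 2)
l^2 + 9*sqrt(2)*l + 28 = (l + 2*sqrt(2))*(l + 7*sqrt(2))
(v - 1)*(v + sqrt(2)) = v^2 - v + sqrt(2)*v - sqrt(2)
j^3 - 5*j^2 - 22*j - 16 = (j - 8)*(j + 1)*(j + 2)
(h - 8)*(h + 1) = h^2 - 7*h - 8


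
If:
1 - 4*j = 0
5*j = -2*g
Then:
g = -5/8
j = 1/4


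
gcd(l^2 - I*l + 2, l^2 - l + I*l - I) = l + I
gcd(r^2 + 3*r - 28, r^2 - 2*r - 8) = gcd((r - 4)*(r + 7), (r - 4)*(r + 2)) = r - 4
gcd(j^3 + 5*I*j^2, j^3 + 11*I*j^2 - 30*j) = j^2 + 5*I*j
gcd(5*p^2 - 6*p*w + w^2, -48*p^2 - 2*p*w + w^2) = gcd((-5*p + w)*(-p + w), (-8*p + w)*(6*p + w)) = 1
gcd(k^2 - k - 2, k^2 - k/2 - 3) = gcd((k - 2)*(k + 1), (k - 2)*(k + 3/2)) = k - 2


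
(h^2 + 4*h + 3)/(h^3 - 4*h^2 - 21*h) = (h + 1)/(h*(h - 7))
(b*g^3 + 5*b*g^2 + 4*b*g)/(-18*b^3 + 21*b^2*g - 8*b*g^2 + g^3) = b*g*(-g^2 - 5*g - 4)/(18*b^3 - 21*b^2*g + 8*b*g^2 - g^3)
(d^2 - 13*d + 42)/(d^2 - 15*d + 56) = (d - 6)/(d - 8)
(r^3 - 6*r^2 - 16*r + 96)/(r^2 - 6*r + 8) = (r^2 - 2*r - 24)/(r - 2)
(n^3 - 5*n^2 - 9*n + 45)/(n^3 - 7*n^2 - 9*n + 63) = (n - 5)/(n - 7)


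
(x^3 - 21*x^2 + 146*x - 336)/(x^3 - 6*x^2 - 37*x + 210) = (x^2 - 14*x + 48)/(x^2 + x - 30)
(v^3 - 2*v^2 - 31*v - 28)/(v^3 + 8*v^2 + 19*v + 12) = (v - 7)/(v + 3)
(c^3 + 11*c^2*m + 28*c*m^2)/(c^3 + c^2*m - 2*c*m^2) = (c^2 + 11*c*m + 28*m^2)/(c^2 + c*m - 2*m^2)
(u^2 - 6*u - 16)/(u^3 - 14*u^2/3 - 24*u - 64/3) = 3/(3*u + 4)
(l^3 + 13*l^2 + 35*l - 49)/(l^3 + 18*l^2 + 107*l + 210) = (l^2 + 6*l - 7)/(l^2 + 11*l + 30)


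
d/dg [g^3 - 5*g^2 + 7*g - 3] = 3*g^2 - 10*g + 7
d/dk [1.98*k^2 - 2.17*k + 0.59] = 3.96*k - 2.17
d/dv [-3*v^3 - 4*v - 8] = -9*v^2 - 4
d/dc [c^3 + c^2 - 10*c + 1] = 3*c^2 + 2*c - 10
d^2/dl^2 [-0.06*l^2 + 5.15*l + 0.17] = -0.120000000000000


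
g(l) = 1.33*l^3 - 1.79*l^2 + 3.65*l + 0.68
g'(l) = 3.99*l^2 - 3.58*l + 3.65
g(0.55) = 2.37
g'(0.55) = 2.89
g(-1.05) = -6.67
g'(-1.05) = 11.81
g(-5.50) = -294.82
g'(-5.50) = 144.04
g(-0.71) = -3.29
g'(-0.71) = 8.20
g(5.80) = 221.13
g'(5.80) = 117.11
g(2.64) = 22.31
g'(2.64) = 22.01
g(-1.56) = -14.42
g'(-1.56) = 18.94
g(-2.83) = -54.13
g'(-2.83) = 45.74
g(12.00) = 2084.96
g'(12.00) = 535.25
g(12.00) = 2084.96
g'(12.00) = 535.25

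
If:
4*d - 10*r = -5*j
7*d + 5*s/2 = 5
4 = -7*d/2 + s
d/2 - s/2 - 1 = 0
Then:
No Solution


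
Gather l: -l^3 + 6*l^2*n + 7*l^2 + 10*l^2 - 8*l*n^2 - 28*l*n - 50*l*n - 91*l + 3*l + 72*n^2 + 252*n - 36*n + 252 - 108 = -l^3 + l^2*(6*n + 17) + l*(-8*n^2 - 78*n - 88) + 72*n^2 + 216*n + 144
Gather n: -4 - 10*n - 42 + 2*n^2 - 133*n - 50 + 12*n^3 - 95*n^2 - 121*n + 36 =12*n^3 - 93*n^2 - 264*n - 60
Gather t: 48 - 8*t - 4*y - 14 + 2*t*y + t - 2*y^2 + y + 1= t*(2*y - 7) - 2*y^2 - 3*y + 35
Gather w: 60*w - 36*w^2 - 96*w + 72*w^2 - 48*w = 36*w^2 - 84*w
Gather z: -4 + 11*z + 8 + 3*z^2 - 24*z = 3*z^2 - 13*z + 4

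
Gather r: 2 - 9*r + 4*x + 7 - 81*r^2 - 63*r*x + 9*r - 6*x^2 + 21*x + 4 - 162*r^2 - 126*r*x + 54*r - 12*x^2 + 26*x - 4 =-243*r^2 + r*(54 - 189*x) - 18*x^2 + 51*x + 9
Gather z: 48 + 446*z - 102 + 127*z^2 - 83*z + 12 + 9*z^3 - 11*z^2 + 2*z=9*z^3 + 116*z^2 + 365*z - 42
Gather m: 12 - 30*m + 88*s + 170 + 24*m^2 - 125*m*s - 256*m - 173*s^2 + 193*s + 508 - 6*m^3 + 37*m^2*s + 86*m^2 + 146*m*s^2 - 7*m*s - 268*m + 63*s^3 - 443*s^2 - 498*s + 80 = -6*m^3 + m^2*(37*s + 110) + m*(146*s^2 - 132*s - 554) + 63*s^3 - 616*s^2 - 217*s + 770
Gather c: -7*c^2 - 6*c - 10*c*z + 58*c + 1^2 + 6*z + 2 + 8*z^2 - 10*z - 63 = -7*c^2 + c*(52 - 10*z) + 8*z^2 - 4*z - 60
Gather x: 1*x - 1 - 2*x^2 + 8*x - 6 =-2*x^2 + 9*x - 7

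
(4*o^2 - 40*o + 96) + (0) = 4*o^2 - 40*o + 96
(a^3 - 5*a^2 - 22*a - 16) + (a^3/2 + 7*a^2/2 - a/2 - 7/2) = 3*a^3/2 - 3*a^2/2 - 45*a/2 - 39/2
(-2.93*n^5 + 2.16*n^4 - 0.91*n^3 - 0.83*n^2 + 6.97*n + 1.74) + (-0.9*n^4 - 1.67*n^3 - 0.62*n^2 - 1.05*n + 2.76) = -2.93*n^5 + 1.26*n^4 - 2.58*n^3 - 1.45*n^2 + 5.92*n + 4.5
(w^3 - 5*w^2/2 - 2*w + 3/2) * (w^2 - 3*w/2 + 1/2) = w^5 - 4*w^4 + 9*w^3/4 + 13*w^2/4 - 13*w/4 + 3/4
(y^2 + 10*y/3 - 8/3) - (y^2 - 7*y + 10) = 31*y/3 - 38/3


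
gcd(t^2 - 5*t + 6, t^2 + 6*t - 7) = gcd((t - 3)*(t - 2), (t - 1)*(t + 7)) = 1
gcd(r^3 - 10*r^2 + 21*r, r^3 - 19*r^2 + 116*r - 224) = r - 7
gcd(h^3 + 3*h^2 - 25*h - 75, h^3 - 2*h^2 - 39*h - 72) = h + 3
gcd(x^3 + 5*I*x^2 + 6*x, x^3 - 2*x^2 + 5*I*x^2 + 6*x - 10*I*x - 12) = x^2 + 5*I*x + 6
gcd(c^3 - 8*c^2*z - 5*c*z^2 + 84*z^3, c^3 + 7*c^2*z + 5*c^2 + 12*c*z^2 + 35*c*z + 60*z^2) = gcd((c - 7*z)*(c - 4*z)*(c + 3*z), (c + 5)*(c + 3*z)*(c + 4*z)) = c + 3*z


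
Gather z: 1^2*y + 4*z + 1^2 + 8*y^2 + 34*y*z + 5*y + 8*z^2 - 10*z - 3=8*y^2 + 6*y + 8*z^2 + z*(34*y - 6) - 2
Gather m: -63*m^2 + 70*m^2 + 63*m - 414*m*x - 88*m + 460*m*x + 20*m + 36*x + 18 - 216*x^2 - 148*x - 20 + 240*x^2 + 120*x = 7*m^2 + m*(46*x - 5) + 24*x^2 + 8*x - 2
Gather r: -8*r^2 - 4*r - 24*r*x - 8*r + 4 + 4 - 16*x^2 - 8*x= -8*r^2 + r*(-24*x - 12) - 16*x^2 - 8*x + 8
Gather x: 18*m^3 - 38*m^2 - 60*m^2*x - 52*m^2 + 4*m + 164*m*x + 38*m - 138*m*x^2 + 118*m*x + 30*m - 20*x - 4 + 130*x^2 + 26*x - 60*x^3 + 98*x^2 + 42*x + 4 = 18*m^3 - 90*m^2 + 72*m - 60*x^3 + x^2*(228 - 138*m) + x*(-60*m^2 + 282*m + 48)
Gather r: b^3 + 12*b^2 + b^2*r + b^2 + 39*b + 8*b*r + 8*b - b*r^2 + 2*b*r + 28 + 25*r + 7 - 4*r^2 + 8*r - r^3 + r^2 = b^3 + 13*b^2 + 47*b - r^3 + r^2*(-b - 3) + r*(b^2 + 10*b + 33) + 35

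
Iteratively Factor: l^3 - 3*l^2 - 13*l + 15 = (l - 1)*(l^2 - 2*l - 15) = (l - 1)*(l + 3)*(l - 5)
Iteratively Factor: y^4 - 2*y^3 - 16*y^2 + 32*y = (y - 2)*(y^3 - 16*y) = y*(y - 2)*(y^2 - 16) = y*(y - 2)*(y + 4)*(y - 4)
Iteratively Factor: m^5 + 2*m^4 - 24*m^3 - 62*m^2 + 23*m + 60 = (m + 3)*(m^4 - m^3 - 21*m^2 + m + 20) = (m + 3)*(m + 4)*(m^3 - 5*m^2 - m + 5) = (m + 1)*(m + 3)*(m + 4)*(m^2 - 6*m + 5) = (m - 1)*(m + 1)*(m + 3)*(m + 4)*(m - 5)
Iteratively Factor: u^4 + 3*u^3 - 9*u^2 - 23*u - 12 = (u + 1)*(u^3 + 2*u^2 - 11*u - 12) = (u + 1)^2*(u^2 + u - 12) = (u - 3)*(u + 1)^2*(u + 4)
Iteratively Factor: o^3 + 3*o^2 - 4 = (o - 1)*(o^2 + 4*o + 4) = (o - 1)*(o + 2)*(o + 2)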